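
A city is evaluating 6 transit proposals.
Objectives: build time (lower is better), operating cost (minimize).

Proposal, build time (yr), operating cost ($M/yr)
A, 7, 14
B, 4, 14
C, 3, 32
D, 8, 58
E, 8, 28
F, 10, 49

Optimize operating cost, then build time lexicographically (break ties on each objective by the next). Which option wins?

First minimize operating cost: best is 14, kept {A, B}.
Then minimize build time: best is 4, kept {B}.

B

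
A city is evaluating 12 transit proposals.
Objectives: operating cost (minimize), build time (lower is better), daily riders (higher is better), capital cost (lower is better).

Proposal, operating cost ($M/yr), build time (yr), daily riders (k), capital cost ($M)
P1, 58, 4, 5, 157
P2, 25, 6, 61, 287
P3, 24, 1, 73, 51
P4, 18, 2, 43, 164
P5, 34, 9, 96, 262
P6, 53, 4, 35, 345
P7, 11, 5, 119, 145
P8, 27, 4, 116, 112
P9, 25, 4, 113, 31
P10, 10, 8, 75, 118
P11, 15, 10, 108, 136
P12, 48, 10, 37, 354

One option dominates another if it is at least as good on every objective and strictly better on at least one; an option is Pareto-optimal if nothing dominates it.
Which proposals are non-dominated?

P1: dominated by P3 (operating cost 24≤58, build time 1≤4, daily riders 73≥5, capital cost 51≤157).
P2: dominated by P3 (operating cost 24≤25, build time 1≤6, daily riders 73≥61, capital cost 51≤287).
P3: not dominated (best build time).
P4: not dominated.
P5: dominated by P7 (operating cost 11≤34, build time 5≤9, daily riders 119≥96, capital cost 145≤262).
P6: dominated by P3 (operating cost 24≤53, build time 1≤4, daily riders 73≥35, capital cost 51≤345).
P7: not dominated (best daily riders).
P8: not dominated.
P9: not dominated (best capital cost).
P10: not dominated (best operating cost).
P11: not dominated.
P12: dominated by P2 (operating cost 25≤48, build time 6≤10, daily riders 61≥37, capital cost 287≤354).

P3, P4, P7, P8, P9, P10, P11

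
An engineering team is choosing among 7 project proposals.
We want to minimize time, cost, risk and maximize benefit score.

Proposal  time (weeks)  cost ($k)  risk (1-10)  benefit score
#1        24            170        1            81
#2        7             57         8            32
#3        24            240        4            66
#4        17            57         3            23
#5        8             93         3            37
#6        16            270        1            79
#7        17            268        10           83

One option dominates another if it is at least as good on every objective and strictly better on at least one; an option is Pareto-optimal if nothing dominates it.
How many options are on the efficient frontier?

6

#1: not dominated.
#2: not dominated (best time).
#3: dominated by #1 (time 24≤24, cost 170≤240, risk 1≤4, benefit score 81≥66).
#4: not dominated.
#5: not dominated.
#6: not dominated.
#7: not dominated (best benefit score).
Pareto-optimal: #1, #2, #4, #5, #6, #7 → 6.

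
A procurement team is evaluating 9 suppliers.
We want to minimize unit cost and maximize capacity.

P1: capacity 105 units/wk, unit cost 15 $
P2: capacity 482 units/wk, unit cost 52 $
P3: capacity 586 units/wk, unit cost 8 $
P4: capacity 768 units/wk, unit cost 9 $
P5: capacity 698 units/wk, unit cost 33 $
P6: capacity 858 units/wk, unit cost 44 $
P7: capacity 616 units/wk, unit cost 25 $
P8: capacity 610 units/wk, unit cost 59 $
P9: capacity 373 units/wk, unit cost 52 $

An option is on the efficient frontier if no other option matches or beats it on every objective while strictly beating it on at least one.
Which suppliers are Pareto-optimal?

P3, P4, P6

P1: dominated by P3 (capacity 586≥105, unit cost 8≤15).
P2: dominated by P3 (capacity 586≥482, unit cost 8≤52).
P3: not dominated (best unit cost).
P4: not dominated.
P5: dominated by P4 (capacity 768≥698, unit cost 9≤33).
P6: not dominated (best capacity).
P7: dominated by P4 (capacity 768≥616, unit cost 9≤25).
P8: dominated by P4 (capacity 768≥610, unit cost 9≤59).
P9: dominated by P2 (capacity 482≥373, unit cost 52≤52).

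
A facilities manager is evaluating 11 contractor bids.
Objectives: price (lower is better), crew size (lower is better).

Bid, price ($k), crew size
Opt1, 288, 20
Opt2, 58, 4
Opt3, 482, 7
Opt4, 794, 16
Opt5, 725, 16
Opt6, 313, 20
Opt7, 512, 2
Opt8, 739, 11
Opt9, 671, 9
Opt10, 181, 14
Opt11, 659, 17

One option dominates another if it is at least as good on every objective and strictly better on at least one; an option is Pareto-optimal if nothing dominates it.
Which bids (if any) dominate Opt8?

Opt2: price 58≤739, crew size 4≤11 — dominates Opt8.
Opt3: price 482≤739, crew size 7≤11 — dominates Opt8.
Opt7: price 512≤739, crew size 2≤11 — dominates Opt8.
Opt9: price 671≤739, crew size 9≤11 — dominates Opt8.
Others (Opt1, Opt4, Opt5, Opt6, Opt10, Opt11) are each worse than Opt8 on at least one objective.

Opt2, Opt3, Opt7, Opt9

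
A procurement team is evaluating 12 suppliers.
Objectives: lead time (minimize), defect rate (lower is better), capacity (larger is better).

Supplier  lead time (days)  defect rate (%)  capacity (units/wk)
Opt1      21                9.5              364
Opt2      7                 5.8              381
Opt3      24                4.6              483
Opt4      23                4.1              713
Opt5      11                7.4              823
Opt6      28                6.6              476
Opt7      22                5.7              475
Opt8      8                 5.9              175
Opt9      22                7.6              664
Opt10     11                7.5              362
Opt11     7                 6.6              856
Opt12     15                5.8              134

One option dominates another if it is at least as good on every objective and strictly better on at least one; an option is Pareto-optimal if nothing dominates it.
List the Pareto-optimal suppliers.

Opt1: dominated by Opt2 (lead time 7≤21, defect rate 5.8≤9.5, capacity 381≥364).
Opt2: not dominated.
Opt3: dominated by Opt4 (lead time 23≤24, defect rate 4.1≤4.6, capacity 713≥483).
Opt4: not dominated (best defect rate).
Opt5: dominated by Opt11 (lead time 7≤11, defect rate 6.6≤7.4, capacity 856≥823).
Opt6: dominated by Opt3 (lead time 24≤28, defect rate 4.6≤6.6, capacity 483≥476).
Opt7: not dominated.
Opt8: dominated by Opt2 (lead time 7≤8, defect rate 5.8≤5.9, capacity 381≥175).
Opt9: dominated by Opt5 (lead time 11≤22, defect rate 7.4≤7.6, capacity 823≥664).
Opt10: dominated by Opt2 (lead time 7≤11, defect rate 5.8≤7.5, capacity 381≥362).
Opt11: not dominated (best capacity).
Opt12: dominated by Opt2 (lead time 7≤15, defect rate 5.8≤5.8, capacity 381≥134).

Opt2, Opt4, Opt7, Opt11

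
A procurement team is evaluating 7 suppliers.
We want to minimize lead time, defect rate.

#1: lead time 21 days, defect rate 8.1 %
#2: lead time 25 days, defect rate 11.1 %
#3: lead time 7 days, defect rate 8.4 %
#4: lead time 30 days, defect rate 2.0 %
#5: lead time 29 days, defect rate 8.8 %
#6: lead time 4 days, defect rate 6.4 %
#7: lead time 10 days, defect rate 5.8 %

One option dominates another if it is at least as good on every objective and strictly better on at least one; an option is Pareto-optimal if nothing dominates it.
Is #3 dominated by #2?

No

#2 vs #3: #2 is worse on lead time (25 vs 7), so it does not dominate #3.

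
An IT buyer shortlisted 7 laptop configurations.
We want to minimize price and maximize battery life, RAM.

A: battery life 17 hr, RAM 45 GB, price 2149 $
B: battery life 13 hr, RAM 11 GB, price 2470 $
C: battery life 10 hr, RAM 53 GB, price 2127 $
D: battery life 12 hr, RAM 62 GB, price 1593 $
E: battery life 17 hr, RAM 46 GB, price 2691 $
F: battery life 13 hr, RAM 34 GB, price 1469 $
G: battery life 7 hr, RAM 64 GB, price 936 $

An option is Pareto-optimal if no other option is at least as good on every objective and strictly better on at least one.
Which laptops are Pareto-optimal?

A, D, E, F, G

A: not dominated.
B: dominated by A (battery life 17≥13, RAM 45≥11, price 2149≤2470).
C: dominated by D (battery life 12≥10, RAM 62≥53, price 1593≤2127).
D: not dominated.
E: not dominated.
F: not dominated.
G: not dominated (best RAM).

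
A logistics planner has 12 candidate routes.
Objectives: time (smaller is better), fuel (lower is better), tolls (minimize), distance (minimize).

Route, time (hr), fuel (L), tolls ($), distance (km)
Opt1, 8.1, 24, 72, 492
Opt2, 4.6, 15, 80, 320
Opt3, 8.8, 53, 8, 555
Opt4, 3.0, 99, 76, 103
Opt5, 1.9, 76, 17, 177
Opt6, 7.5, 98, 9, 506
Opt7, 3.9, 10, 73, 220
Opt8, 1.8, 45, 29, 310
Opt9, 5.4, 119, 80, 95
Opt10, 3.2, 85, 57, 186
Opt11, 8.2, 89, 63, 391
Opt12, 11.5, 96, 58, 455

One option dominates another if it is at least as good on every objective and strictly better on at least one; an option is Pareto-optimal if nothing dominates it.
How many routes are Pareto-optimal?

8

Opt1: not dominated.
Opt2: dominated by Opt7 (time 3.9≤4.6, fuel 10≤15, tolls 73≤80, distance 220≤320).
Opt3: not dominated (best tolls).
Opt4: not dominated.
Opt5: not dominated.
Opt6: not dominated.
Opt7: not dominated (best fuel).
Opt8: not dominated (best time).
Opt9: not dominated (best distance).
Opt10: dominated by Opt5 (time 1.9≤3.2, fuel 76≤85, tolls 17≤57, distance 177≤186).
Opt11: dominated by Opt5 (time 1.9≤8.2, fuel 76≤89, tolls 17≤63, distance 177≤391).
Opt12: dominated by Opt5 (time 1.9≤11.5, fuel 76≤96, tolls 17≤58, distance 177≤455).
Pareto-optimal: Opt1, Opt3, Opt4, Opt5, Opt6, Opt7, Opt8, Opt9 → 8.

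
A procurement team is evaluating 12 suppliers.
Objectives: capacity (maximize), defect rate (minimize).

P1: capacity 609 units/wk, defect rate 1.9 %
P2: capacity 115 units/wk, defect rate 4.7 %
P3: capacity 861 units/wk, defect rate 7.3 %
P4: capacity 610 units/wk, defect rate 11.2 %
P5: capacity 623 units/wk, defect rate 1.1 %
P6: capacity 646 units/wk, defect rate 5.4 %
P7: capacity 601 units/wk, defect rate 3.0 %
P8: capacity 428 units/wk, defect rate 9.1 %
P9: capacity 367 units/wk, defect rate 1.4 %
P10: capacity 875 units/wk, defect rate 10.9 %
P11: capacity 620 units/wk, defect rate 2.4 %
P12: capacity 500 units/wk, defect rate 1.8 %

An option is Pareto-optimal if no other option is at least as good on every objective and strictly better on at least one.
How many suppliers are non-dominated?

4

P1: dominated by P5 (capacity 623≥609, defect rate 1.1≤1.9).
P2: dominated by P1 (capacity 609≥115, defect rate 1.9≤4.7).
P3: not dominated.
P4: dominated by P3 (capacity 861≥610, defect rate 7.3≤11.2).
P5: not dominated (best defect rate).
P6: not dominated.
P7: dominated by P1 (capacity 609≥601, defect rate 1.9≤3.0).
P8: dominated by P1 (capacity 609≥428, defect rate 1.9≤9.1).
P9: dominated by P5 (capacity 623≥367, defect rate 1.1≤1.4).
P10: not dominated (best capacity).
P11: dominated by P5 (capacity 623≥620, defect rate 1.1≤2.4).
P12: dominated by P5 (capacity 623≥500, defect rate 1.1≤1.8).
Pareto-optimal: P3, P5, P6, P10 → 4.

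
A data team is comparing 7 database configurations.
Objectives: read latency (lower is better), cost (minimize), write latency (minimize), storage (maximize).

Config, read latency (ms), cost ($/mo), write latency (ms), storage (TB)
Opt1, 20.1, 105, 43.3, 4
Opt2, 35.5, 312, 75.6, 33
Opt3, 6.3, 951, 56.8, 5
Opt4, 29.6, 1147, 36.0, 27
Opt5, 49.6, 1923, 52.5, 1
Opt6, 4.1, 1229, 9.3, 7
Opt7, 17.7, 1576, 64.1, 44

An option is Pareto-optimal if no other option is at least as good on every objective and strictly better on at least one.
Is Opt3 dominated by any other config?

No

Opt1: worse on read latency (20.1 vs 6.3).
Opt2: worse on read latency (35.5 vs 6.3).
Opt4: worse on read latency (29.6 vs 6.3).
Opt5: worse on read latency (49.6 vs 6.3).
Opt6: worse on cost (1229 vs 951).
Opt7: worse on read latency (17.7 vs 6.3).
No option is at least as good as Opt3 on every objective and strictly better on one.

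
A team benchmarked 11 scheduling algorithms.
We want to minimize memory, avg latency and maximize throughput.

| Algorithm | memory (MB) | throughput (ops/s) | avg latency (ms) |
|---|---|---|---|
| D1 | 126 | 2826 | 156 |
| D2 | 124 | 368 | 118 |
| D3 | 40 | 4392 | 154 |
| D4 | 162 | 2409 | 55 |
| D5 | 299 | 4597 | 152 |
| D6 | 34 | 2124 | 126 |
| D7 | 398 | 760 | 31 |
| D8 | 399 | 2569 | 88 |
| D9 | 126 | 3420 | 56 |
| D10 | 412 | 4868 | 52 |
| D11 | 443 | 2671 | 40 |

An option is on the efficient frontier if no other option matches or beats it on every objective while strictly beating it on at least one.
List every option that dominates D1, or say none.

D3, D9

D3: memory 40≤126, throughput 4392≥2826, avg latency 154≤156 — dominates D1.
D9: memory 126≤126, throughput 3420≥2826, avg latency 56≤156 — dominates D1.
Others (D2, D4, D5, D6, D7, D8, D10, D11) are each worse than D1 on at least one objective.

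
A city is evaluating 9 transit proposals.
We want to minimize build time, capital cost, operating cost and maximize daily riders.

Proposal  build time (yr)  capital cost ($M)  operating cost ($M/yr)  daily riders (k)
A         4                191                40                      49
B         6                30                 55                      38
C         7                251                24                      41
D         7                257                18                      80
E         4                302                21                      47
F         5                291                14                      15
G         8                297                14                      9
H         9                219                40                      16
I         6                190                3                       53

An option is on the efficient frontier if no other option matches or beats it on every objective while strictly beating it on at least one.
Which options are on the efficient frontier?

A, B, D, E, F, I

A: not dominated.
B: not dominated (best capital cost).
C: dominated by I (build time 6≤7, capital cost 190≤251, operating cost 3≤24, daily riders 53≥41).
D: not dominated (best daily riders).
E: not dominated.
F: not dominated.
G: dominated by F (build time 5≤8, capital cost 291≤297, operating cost 14≤14, daily riders 15≥9).
H: dominated by A (build time 4≤9, capital cost 191≤219, operating cost 40≤40, daily riders 49≥16).
I: not dominated (best operating cost).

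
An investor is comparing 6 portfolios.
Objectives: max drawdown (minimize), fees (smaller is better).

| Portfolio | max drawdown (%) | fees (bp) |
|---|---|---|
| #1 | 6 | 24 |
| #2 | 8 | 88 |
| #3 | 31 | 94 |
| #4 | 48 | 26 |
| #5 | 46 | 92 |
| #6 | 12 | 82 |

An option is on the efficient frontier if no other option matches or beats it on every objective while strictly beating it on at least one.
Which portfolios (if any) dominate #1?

none

#2: worse on max drawdown (8 vs 6).
#3: worse on max drawdown (31 vs 6).
#4: worse on max drawdown (48 vs 6).
#5: worse on max drawdown (46 vs 6).
#6: worse on max drawdown (12 vs 6).
No option dominates #1.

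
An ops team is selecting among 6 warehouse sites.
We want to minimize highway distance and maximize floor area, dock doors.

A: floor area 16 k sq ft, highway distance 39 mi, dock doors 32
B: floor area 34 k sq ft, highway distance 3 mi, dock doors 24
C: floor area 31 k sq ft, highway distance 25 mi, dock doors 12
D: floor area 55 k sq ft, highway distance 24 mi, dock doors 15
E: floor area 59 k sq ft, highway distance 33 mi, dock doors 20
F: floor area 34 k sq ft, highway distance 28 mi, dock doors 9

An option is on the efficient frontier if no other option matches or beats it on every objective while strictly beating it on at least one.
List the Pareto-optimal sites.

A: not dominated (best dock doors).
B: not dominated (best highway distance).
C: dominated by B (floor area 34≥31, highway distance 3≤25, dock doors 24≥12).
D: not dominated.
E: not dominated (best floor area).
F: dominated by B (floor area 34≥34, highway distance 3≤28, dock doors 24≥9).

A, B, D, E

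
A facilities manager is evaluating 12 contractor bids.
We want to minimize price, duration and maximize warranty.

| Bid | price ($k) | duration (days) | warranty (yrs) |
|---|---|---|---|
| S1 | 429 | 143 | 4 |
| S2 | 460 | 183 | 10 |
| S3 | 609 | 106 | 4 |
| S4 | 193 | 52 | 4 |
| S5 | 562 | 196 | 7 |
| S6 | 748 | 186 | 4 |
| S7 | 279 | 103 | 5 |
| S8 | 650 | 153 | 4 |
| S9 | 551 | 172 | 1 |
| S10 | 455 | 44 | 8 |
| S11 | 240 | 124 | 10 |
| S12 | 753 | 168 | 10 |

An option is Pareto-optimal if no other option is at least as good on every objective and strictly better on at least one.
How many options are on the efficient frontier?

4

S1: dominated by S4 (price 193≤429, duration 52≤143, warranty 4≥4).
S2: dominated by S11 (price 240≤460, duration 124≤183, warranty 10≥10).
S3: dominated by S4 (price 193≤609, duration 52≤106, warranty 4≥4).
S4: not dominated (best price).
S5: dominated by S2 (price 460≤562, duration 183≤196, warranty 10≥7).
S6: dominated by S1 (price 429≤748, duration 143≤186, warranty 4≥4).
S7: not dominated.
S8: dominated by S1 (price 429≤650, duration 143≤153, warranty 4≥4).
S9: dominated by S1 (price 429≤551, duration 143≤172, warranty 4≥1).
S10: not dominated (best duration).
S11: not dominated.
S12: dominated by S11 (price 240≤753, duration 124≤168, warranty 10≥10).
Pareto-optimal: S4, S7, S10, S11 → 4.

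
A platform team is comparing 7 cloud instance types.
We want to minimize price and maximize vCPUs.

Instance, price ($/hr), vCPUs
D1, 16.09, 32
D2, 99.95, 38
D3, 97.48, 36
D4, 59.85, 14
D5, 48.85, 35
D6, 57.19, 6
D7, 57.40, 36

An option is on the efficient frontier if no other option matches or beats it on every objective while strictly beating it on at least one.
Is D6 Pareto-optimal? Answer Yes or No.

D1 vs D6: price 16.09≤57.19, vCPUs 32≥6 — D1 is at least as good on every objective and strictly better on at least one, so D1 dominates D6.

No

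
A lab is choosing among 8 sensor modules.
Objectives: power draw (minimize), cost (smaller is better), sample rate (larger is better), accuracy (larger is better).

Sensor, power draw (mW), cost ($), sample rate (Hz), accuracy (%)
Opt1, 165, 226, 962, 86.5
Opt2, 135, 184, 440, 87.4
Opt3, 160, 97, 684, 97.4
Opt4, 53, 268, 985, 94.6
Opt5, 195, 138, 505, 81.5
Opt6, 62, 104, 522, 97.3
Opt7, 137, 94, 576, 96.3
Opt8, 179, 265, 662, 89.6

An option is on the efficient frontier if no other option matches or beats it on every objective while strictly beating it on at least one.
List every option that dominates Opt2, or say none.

Opt6

Opt6: power draw 62≤135, cost 104≤184, sample rate 522≥440, accuracy 97.3≥87.4 — dominates Opt2.
Others (Opt1, Opt3, Opt4, Opt5, Opt7, Opt8) are each worse than Opt2 on at least one objective.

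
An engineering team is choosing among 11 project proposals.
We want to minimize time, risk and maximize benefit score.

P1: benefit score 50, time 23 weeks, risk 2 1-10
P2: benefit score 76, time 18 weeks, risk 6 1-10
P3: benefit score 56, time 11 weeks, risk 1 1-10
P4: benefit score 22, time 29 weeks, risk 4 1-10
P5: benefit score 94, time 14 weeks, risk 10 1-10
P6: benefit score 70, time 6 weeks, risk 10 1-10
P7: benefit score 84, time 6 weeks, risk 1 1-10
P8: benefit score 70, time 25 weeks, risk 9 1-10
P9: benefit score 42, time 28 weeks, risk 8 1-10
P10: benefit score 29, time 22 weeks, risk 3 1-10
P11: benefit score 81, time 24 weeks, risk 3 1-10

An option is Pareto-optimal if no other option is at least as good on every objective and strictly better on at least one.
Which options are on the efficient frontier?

P1: dominated by P3 (benefit score 56≥50, time 11≤23, risk 1≤2).
P2: dominated by P7 (benefit score 84≥76, time 6≤18, risk 1≤6).
P3: dominated by P7 (benefit score 84≥56, time 6≤11, risk 1≤1).
P4: dominated by P1 (benefit score 50≥22, time 23≤29, risk 2≤4).
P5: not dominated (best benefit score).
P6: dominated by P7 (benefit score 84≥70, time 6≤6, risk 1≤10).
P7: not dominated.
P8: dominated by P2 (benefit score 76≥70, time 18≤25, risk 6≤9).
P9: dominated by P1 (benefit score 50≥42, time 23≤28, risk 2≤8).
P10: dominated by P3 (benefit score 56≥29, time 11≤22, risk 1≤3).
P11: dominated by P7 (benefit score 84≥81, time 6≤24, risk 1≤3).

P5, P7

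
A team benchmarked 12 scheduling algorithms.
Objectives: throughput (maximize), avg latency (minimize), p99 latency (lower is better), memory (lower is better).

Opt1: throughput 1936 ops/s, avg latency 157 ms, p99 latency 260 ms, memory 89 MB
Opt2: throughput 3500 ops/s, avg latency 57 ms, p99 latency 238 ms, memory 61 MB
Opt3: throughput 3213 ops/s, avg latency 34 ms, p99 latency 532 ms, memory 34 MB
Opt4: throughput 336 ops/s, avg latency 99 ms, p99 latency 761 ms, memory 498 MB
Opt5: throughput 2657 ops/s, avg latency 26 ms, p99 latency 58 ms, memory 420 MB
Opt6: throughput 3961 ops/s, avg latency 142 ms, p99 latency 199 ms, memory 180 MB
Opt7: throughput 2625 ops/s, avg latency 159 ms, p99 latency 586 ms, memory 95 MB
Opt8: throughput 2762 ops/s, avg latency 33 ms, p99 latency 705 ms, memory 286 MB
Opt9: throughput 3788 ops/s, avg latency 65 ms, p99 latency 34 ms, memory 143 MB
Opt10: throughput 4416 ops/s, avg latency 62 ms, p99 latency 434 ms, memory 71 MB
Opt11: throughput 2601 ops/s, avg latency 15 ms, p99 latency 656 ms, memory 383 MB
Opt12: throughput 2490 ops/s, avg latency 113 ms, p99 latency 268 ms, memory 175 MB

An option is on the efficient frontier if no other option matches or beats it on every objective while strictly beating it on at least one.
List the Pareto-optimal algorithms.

Opt1: dominated by Opt2 (throughput 3500≥1936, avg latency 57≤157, p99 latency 238≤260, memory 61≤89).
Opt2: not dominated.
Opt3: not dominated (best memory).
Opt4: dominated by Opt2 (throughput 3500≥336, avg latency 57≤99, p99 latency 238≤761, memory 61≤498).
Opt5: not dominated.
Opt6: not dominated.
Opt7: dominated by Opt2 (throughput 3500≥2625, avg latency 57≤159, p99 latency 238≤586, memory 61≤95).
Opt8: not dominated.
Opt9: not dominated (best p99 latency).
Opt10: not dominated (best throughput).
Opt11: not dominated (best avg latency).
Opt12: dominated by Opt2 (throughput 3500≥2490, avg latency 57≤113, p99 latency 238≤268, memory 61≤175).

Opt2, Opt3, Opt5, Opt6, Opt8, Opt9, Opt10, Opt11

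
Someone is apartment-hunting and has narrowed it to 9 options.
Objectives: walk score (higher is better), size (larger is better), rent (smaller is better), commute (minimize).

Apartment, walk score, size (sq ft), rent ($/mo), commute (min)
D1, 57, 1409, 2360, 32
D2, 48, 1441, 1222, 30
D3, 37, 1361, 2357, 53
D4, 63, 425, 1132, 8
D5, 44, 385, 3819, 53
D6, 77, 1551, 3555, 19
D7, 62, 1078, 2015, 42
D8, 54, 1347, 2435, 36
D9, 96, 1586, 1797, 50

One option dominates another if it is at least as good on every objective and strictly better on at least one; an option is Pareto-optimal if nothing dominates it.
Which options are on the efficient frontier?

D1: not dominated.
D2: not dominated.
D3: dominated by D2 (walk score 48≥37, size 1441≥1361, rent 1222≤2357, commute 30≤53).
D4: not dominated (best rent).
D5: dominated by D1 (walk score 57≥44, size 1409≥385, rent 2360≤3819, commute 32≤53).
D6: not dominated.
D7: not dominated.
D8: dominated by D1 (walk score 57≥54, size 1409≥1347, rent 2360≤2435, commute 32≤36).
D9: not dominated (best walk score).

D1, D2, D4, D6, D7, D9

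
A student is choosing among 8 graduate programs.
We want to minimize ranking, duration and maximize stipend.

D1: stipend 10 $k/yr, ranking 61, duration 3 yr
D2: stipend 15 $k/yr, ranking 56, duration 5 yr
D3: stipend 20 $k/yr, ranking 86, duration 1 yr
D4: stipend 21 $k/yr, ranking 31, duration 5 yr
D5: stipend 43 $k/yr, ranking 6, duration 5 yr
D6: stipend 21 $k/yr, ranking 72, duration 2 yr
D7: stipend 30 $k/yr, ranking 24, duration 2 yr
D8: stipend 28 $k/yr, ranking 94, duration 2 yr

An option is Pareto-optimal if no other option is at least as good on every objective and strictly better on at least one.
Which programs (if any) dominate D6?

D7: stipend 30≥21, ranking 24≤72, duration 2≤2 — dominates D6.
Others (D1, D2, D3, D4, D5, D8) are each worse than D6 on at least one objective.

D7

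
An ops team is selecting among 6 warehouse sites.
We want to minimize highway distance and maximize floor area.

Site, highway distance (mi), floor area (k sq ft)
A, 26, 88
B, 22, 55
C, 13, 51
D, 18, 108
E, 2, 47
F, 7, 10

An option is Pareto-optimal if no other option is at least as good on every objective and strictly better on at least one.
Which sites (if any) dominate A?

D

D: highway distance 18≤26, floor area 108≥88 — dominates A.
Others (B, C, E, F) are each worse than A on at least one objective.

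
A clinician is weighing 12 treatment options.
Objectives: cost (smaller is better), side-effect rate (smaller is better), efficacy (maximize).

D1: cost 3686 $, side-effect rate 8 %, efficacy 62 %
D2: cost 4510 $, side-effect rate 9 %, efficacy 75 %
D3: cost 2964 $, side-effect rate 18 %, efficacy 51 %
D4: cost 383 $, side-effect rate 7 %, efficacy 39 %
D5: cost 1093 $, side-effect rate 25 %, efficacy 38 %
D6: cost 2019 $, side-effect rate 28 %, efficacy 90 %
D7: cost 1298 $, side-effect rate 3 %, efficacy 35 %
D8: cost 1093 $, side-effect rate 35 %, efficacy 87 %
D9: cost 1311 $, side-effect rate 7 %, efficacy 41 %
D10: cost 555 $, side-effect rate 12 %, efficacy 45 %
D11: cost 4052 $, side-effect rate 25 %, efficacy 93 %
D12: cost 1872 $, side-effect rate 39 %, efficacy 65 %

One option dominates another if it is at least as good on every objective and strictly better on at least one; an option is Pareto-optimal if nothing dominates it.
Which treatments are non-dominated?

D1: not dominated.
D2: not dominated.
D3: not dominated.
D4: not dominated (best cost).
D5: dominated by D4 (cost 383≤1093, side-effect rate 7≤25, efficacy 39≥38).
D6: not dominated.
D7: not dominated (best side-effect rate).
D8: not dominated.
D9: not dominated.
D10: not dominated.
D11: not dominated (best efficacy).
D12: dominated by D8 (cost 1093≤1872, side-effect rate 35≤39, efficacy 87≥65).

D1, D2, D3, D4, D6, D7, D8, D9, D10, D11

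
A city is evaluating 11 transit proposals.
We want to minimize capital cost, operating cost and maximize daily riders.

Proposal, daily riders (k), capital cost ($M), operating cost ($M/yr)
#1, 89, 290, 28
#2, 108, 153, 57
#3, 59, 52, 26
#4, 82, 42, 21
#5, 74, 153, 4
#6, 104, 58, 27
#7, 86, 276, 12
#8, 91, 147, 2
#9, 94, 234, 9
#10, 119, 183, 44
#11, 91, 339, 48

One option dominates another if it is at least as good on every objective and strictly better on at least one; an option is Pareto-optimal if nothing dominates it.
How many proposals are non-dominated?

6

#1: dominated by #6 (daily riders 104≥89, capital cost 58≤290, operating cost 27≤28).
#2: not dominated.
#3: dominated by #4 (daily riders 82≥59, capital cost 42≤52, operating cost 21≤26).
#4: not dominated (best capital cost).
#5: dominated by #8 (daily riders 91≥74, capital cost 147≤153, operating cost 2≤4).
#6: not dominated.
#7: dominated by #8 (daily riders 91≥86, capital cost 147≤276, operating cost 2≤12).
#8: not dominated (best operating cost).
#9: not dominated.
#10: not dominated (best daily riders).
#11: dominated by #6 (daily riders 104≥91, capital cost 58≤339, operating cost 27≤48).
Pareto-optimal: #2, #4, #6, #8, #9, #10 → 6.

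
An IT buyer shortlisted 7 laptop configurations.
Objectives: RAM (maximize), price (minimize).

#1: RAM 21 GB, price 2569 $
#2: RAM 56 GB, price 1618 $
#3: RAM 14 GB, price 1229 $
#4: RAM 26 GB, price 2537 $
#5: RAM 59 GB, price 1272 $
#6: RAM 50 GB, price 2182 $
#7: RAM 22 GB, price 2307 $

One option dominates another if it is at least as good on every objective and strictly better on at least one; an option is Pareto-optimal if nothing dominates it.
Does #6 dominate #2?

No

#6 vs #2: #6 is worse on RAM (50 vs 56), so it does not dominate #2.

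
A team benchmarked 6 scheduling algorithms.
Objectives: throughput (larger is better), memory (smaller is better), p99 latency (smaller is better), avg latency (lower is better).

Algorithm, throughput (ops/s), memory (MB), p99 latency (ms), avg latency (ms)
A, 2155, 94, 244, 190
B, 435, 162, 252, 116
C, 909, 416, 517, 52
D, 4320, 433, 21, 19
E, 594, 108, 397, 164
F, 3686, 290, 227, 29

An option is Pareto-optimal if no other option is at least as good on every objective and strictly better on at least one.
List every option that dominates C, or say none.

F: throughput 3686≥909, memory 290≤416, p99 latency 227≤517, avg latency 29≤52 — dominates C.
Others (A, B, D, E) are each worse than C on at least one objective.

F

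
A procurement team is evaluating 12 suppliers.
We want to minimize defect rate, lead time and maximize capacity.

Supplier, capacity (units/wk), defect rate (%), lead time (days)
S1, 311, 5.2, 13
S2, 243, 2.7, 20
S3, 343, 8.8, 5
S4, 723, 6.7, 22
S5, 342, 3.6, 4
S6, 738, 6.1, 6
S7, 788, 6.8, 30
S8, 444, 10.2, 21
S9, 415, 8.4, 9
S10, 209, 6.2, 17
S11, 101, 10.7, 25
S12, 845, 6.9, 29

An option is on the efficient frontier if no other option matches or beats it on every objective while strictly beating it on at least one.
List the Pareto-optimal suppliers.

S2, S3, S5, S6, S7, S12

S1: dominated by S5 (capacity 342≥311, defect rate 3.6≤5.2, lead time 4≤13).
S2: not dominated (best defect rate).
S3: not dominated.
S4: dominated by S6 (capacity 738≥723, defect rate 6.1≤6.7, lead time 6≤22).
S5: not dominated (best lead time).
S6: not dominated.
S7: not dominated.
S8: dominated by S6 (capacity 738≥444, defect rate 6.1≤10.2, lead time 6≤21).
S9: dominated by S6 (capacity 738≥415, defect rate 6.1≤8.4, lead time 6≤9).
S10: dominated by S1 (capacity 311≥209, defect rate 5.2≤6.2, lead time 13≤17).
S11: dominated by S1 (capacity 311≥101, defect rate 5.2≤10.7, lead time 13≤25).
S12: not dominated (best capacity).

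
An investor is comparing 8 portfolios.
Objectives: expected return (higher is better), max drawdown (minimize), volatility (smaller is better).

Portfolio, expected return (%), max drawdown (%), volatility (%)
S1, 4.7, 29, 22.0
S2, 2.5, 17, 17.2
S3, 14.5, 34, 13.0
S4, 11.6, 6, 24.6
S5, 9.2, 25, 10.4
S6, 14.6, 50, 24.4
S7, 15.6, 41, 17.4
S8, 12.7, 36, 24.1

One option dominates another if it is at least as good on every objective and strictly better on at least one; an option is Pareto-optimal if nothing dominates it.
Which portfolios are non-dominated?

S1: dominated by S5 (expected return 9.2≥4.7, max drawdown 25≤29, volatility 10.4≤22.0).
S2: not dominated.
S3: not dominated.
S4: not dominated (best max drawdown).
S5: not dominated (best volatility).
S6: dominated by S7 (expected return 15.6≥14.6, max drawdown 41≤50, volatility 17.4≤24.4).
S7: not dominated (best expected return).
S8: dominated by S3 (expected return 14.5≥12.7, max drawdown 34≤36, volatility 13.0≤24.1).

S2, S3, S4, S5, S7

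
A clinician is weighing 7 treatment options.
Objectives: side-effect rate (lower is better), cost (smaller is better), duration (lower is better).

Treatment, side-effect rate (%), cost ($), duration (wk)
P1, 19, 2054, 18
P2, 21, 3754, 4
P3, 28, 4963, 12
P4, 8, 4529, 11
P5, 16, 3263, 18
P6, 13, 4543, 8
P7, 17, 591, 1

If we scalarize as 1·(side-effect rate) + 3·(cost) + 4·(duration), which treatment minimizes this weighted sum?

P1: 1·19 + 3·2054 + 4·18 = 6253
P2: 1·21 + 3·3754 + 4·4 = 11299
P3: 1·28 + 3·4963 + 4·12 = 14965
P4: 1·8 + 3·4529 + 4·11 = 13639
P5: 1·16 + 3·3263 + 4·18 = 9877
P6: 1·13 + 3·4543 + 4·8 = 13674
P7: 1·17 + 3·591 + 4·1 = 1794
Lowest: P7 at 1794.

P7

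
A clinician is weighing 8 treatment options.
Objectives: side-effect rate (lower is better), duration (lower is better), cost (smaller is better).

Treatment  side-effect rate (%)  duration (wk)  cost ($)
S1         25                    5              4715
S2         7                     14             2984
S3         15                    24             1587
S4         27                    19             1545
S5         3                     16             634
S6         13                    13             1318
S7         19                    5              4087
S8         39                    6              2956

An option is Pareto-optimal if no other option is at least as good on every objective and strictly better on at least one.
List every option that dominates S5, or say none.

none

S1: worse on side-effect rate (25 vs 3).
S2: worse on side-effect rate (7 vs 3).
S3: worse on side-effect rate (15 vs 3).
S4: worse on side-effect rate (27 vs 3).
S6: worse on side-effect rate (13 vs 3).
S7: worse on side-effect rate (19 vs 3).
S8: worse on side-effect rate (39 vs 3).
No option dominates S5.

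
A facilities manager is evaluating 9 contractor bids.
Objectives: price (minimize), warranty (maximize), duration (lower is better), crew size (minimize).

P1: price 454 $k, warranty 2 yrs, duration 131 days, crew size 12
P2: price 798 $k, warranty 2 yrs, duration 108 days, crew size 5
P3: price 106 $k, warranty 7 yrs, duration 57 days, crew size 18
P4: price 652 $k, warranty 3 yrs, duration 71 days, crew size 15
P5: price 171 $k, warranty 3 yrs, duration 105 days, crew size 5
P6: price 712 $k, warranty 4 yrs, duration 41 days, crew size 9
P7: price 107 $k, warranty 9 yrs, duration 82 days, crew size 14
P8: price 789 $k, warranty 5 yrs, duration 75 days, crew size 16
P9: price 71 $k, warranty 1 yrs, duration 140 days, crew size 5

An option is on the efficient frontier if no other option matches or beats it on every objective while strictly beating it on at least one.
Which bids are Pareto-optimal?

P1: dominated by P5 (price 171≤454, warranty 3≥2, duration 105≤131, crew size 5≤12).
P2: dominated by P5 (price 171≤798, warranty 3≥2, duration 105≤108, crew size 5≤5).
P3: not dominated.
P4: not dominated.
P5: not dominated.
P6: not dominated (best duration).
P7: not dominated (best warranty).
P8: not dominated.
P9: not dominated (best price).

P3, P4, P5, P6, P7, P8, P9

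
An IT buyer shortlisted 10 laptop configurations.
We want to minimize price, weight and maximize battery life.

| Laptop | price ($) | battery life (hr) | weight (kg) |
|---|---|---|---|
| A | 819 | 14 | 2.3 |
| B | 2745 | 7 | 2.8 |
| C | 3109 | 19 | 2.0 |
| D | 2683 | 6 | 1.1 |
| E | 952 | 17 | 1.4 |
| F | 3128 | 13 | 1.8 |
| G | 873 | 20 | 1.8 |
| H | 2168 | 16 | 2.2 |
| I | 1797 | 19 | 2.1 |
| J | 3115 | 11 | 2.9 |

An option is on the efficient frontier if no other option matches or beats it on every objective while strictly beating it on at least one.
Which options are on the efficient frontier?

A, D, E, G

A: not dominated (best price).
B: dominated by A (price 819≤2745, battery life 14≥7, weight 2.3≤2.8).
C: dominated by G (price 873≤3109, battery life 20≥19, weight 1.8≤2.0).
D: not dominated (best weight).
E: not dominated.
F: dominated by E (price 952≤3128, battery life 17≥13, weight 1.4≤1.8).
G: not dominated (best battery life).
H: dominated by E (price 952≤2168, battery life 17≥16, weight 1.4≤2.2).
I: dominated by G (price 873≤1797, battery life 20≥19, weight 1.8≤2.1).
J: dominated by A (price 819≤3115, battery life 14≥11, weight 2.3≤2.9).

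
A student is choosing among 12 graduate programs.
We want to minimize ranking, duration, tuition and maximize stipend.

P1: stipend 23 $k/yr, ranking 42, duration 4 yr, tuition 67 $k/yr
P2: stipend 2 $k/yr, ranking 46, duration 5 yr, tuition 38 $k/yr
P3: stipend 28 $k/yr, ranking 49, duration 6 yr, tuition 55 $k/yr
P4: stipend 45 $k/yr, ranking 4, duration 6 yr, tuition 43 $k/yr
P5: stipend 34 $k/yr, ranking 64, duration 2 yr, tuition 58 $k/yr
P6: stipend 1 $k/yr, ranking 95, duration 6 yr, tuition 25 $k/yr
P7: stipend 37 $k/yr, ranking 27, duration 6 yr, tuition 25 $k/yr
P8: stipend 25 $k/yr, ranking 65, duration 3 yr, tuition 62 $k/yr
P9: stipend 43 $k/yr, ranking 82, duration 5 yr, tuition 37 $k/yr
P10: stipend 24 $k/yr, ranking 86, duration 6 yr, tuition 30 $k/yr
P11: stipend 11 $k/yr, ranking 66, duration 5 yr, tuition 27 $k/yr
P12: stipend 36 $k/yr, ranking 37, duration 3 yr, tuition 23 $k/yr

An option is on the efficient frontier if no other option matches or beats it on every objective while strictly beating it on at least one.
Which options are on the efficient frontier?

P4, P5, P7, P9, P12

P1: dominated by P12 (stipend 36≥23, ranking 37≤42, duration 3≤4, tuition 23≤67).
P2: dominated by P12 (stipend 36≥2, ranking 37≤46, duration 3≤5, tuition 23≤38).
P3: dominated by P4 (stipend 45≥28, ranking 4≤49, duration 6≤6, tuition 43≤55).
P4: not dominated (best stipend).
P5: not dominated (best duration).
P6: dominated by P7 (stipend 37≥1, ranking 27≤95, duration 6≤6, tuition 25≤25).
P7: not dominated.
P8: dominated by P5 (stipend 34≥25, ranking 64≤65, duration 2≤3, tuition 58≤62).
P9: not dominated.
P10: dominated by P7 (stipend 37≥24, ranking 27≤86, duration 6≤6, tuition 25≤30).
P11: dominated by P12 (stipend 36≥11, ranking 37≤66, duration 3≤5, tuition 23≤27).
P12: not dominated (best tuition).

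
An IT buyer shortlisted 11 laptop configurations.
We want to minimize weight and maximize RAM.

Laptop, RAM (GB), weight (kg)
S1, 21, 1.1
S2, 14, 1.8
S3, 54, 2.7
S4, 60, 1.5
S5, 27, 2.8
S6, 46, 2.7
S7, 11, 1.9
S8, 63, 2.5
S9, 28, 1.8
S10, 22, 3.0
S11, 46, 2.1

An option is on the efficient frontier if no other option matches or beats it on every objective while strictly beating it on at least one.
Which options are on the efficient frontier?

S1: not dominated (best weight).
S2: dominated by S1 (RAM 21≥14, weight 1.1≤1.8).
S3: dominated by S4 (RAM 60≥54, weight 1.5≤2.7).
S4: not dominated.
S5: dominated by S3 (RAM 54≥27, weight 2.7≤2.8).
S6: dominated by S3 (RAM 54≥46, weight 2.7≤2.7).
S7: dominated by S1 (RAM 21≥11, weight 1.1≤1.9).
S8: not dominated (best RAM).
S9: dominated by S4 (RAM 60≥28, weight 1.5≤1.8).
S10: dominated by S3 (RAM 54≥22, weight 2.7≤3.0).
S11: dominated by S4 (RAM 60≥46, weight 1.5≤2.1).

S1, S4, S8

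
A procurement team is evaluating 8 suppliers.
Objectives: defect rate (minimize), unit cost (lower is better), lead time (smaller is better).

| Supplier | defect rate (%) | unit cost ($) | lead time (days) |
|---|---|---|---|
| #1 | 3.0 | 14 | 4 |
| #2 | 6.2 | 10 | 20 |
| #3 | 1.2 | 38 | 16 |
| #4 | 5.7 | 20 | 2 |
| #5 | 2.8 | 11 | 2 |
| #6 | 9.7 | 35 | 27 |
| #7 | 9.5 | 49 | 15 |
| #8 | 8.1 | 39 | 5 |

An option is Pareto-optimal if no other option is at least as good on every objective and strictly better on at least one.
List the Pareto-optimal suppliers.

#2, #3, #5

#1: dominated by #5 (defect rate 2.8≤3.0, unit cost 11≤14, lead time 2≤4).
#2: not dominated (best unit cost).
#3: not dominated (best defect rate).
#4: dominated by #5 (defect rate 2.8≤5.7, unit cost 11≤20, lead time 2≤2).
#5: not dominated.
#6: dominated by #1 (defect rate 3.0≤9.7, unit cost 14≤35, lead time 4≤27).
#7: dominated by #1 (defect rate 3.0≤9.5, unit cost 14≤49, lead time 4≤15).
#8: dominated by #1 (defect rate 3.0≤8.1, unit cost 14≤39, lead time 4≤5).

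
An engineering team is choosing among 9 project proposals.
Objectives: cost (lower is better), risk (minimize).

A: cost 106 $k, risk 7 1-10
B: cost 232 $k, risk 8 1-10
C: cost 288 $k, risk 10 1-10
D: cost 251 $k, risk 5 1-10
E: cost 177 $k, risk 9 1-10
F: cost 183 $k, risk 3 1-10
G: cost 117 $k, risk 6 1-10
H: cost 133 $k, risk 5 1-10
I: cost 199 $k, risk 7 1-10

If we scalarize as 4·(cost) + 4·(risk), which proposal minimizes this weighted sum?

A: 4·106 + 4·7 = 452
B: 4·232 + 4·8 = 960
C: 4·288 + 4·10 = 1192
D: 4·251 + 4·5 = 1024
E: 4·177 + 4·9 = 744
F: 4·183 + 4·3 = 744
G: 4·117 + 4·6 = 492
H: 4·133 + 4·5 = 552
I: 4·199 + 4·7 = 824
Lowest: A at 452.

A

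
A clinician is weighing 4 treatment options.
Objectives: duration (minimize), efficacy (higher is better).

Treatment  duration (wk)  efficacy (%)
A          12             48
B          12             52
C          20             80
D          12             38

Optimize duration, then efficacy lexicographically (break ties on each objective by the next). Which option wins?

First minimize duration: best is 12, kept {A, B, D}.
Then maximize efficacy: best is 52, kept {B}.

B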